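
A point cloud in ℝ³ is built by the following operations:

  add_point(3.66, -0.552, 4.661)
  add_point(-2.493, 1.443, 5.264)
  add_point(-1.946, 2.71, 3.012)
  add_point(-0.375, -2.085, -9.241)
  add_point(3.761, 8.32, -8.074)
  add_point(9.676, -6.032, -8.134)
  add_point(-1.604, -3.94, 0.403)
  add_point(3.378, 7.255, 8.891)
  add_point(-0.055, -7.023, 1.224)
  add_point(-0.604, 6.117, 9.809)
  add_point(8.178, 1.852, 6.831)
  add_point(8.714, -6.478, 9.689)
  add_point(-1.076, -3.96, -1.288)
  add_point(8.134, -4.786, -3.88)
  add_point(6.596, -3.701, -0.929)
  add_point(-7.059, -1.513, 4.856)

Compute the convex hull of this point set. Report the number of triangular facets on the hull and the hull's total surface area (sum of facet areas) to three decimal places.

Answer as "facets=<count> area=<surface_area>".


facets=14 area=935.383

Points on the hull: [3, 4, 5, 7, 8, 9, 10, 11, 15] (9 of 16).

Facet areas (half cross-product norm):
  f1: (p9, p4, p15) → 101.0727
  f2: (p11, p9, p15) → 85.4477
  f3: (p3, p4, p15) → 87.8362
  f4: (p3, p4, p5) → 61.0927
  f5: (p8, p11, p15) → 57.0501
  f6: (p8, p11, p5) → 82.5102
  f7: (p8, p3, p15) → 55.5346
  f8: (p8, p3, p5) → 60.4425
  f9: (p10, p4, p5) → 116.5952
  f10: (p10, p11, p5) → 73.9673
  f11: (p7, p11, p9) → 31.1990
  f12: (p7, p10, p11) → 25.7783
  f13: (p7, p9, p4) → 34.8807
  f14: (p7, p10, p4) → 61.9754
Σ area = 935.383

Euler: V−E+F = 9−21+14 = 2.


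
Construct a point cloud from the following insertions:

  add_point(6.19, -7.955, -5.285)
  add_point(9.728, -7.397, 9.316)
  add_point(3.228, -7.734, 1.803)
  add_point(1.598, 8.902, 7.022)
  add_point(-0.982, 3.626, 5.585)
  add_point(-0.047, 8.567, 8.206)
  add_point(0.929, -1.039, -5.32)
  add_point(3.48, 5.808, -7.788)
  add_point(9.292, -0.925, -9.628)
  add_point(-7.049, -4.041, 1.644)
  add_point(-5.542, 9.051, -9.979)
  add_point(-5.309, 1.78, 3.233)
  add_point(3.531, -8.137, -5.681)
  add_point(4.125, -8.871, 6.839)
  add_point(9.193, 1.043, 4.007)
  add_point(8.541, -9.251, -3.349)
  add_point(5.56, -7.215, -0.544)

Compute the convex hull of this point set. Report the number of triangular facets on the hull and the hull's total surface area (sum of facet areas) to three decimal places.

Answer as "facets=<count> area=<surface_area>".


facets=22 area=1112.513

Hull vertices (13/17): indices [0, 1, 3, 5, 7, 8, 9, 10, 11, 12, 13, 14, 15].

Facet areas (half cross-product norm):
  f1: (p13, p15, p1) → 34.9990
  f2: (p13, p5, p9) → 101.6517
  f3: (p13, p5, p1) → 56.5802
  f4: (p12, p10, p9) → 116.2509
  f5: (p12, p13, p9) → 74.0883
  f6: (p12, p13, p15) → 31.3105
  f7: (p11, p10, p9) → 46.1874
  f8: (p11, p5, p9) → 13.0787
  f9: (p11, p5, p10) → 74.3196
  f10: (p0, p12, p15) → 2.8956
  f11: (p3, p5, p1) → 18.6764
  f12: (p3, p14, p1) → 49.6438
  f13: (p3, p5, p10) → 18.4652
  f14: (p7, p3, p10) → 74.9195
  f15: (p7, p3, p14) → 75.7402
  f16: (p8, p7, p14) → 59.4633
  f17: (p8, p15, p1) → 59.3084
  f18: (p8, p14, p1) → 62.8855
  f19: (p8, p0, p15) → 13.6827
  f20: (p8, p7, p10) → 27.5914
  f21: (p8, p12, p10) → 89.5429
  f22: (p8, p0, p12) → 11.2321
Σ area = 1112.513

Check V−E+F: 13 − 33 + 22 = 2.


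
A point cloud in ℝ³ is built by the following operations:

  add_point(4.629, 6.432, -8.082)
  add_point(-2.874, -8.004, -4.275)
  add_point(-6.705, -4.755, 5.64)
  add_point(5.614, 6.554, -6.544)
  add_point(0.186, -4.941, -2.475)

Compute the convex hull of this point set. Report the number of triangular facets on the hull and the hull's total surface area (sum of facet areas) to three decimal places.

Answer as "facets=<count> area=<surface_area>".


Extreme-point indices: [0, 1, 2, 3, 4] — 5 of 5 on the boundary.

Area of each hull facet:
  f1: (p0, p3, p2) → 18.7555
  f2: (p0, p1, p2) → 92.3403
  f3: (p0, p1, p3) → 15.2033
  f4: (p4, p3, p2) → 62.3199
  f5: (p4, p1, p2) → 24.7874
  f6: (p4, p1, p3) → 22.0060
Σ area = 235.412

Check V−E+F: 5 − 9 + 6 = 2.

facets=6 area=235.412


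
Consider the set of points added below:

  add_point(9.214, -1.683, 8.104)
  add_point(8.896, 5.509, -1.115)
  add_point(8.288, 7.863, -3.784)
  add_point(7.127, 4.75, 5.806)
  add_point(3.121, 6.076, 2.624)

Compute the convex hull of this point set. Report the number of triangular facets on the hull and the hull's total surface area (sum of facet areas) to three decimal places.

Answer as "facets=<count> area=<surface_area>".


facets=6 area=119.597

Points on the hull: [0, 1, 2, 3, 4] (5 of 5).

Facet areas (half cross-product norm):
  f1: (p2, p0, p4) → 46.7179
  f2: (p3, p0, p4) → 14.4851
  f3: (p3, p2, p4) → 22.2351
  f4: (p1, p2, p0) → 3.2419
  f5: (p1, p3, p0) → 24.1902
  f6: (p1, p3, p2) → 8.7272
Σ area = 119.597

Check V−E+F: 5 − 9 + 6 = 2.


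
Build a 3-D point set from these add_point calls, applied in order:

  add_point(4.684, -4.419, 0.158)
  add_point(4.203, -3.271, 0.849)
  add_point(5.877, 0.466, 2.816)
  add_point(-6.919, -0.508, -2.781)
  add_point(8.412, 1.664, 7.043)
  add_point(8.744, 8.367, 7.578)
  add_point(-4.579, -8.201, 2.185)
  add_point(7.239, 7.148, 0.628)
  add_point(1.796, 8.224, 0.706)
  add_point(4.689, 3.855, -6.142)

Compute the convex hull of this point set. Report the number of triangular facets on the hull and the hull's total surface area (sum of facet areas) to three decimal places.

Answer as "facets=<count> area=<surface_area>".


Extreme-point indices: [0, 3, 4, 5, 6, 7, 8, 9] — 8 of 10 on the boundary.

Facet areas (half cross-product norm):
  f1: (p6, p5, p3) → 97.6471
  f2: (p9, p6, p3) → 59.6056
  f3: (p0, p9, p6) → 48.2836
  f4: (p8, p5, p3) → 45.6730
  f5: (p8, p9, p3) → 52.1177
  f6: (p4, p6, p5) → 44.1475
  f7: (p4, p0, p6) → 45.6765
  f8: (p4, p0, p9) → 51.4365
  f9: (p7, p8, p5) → 19.7646
  f10: (p7, p8, p9) → 21.5005
  f11: (p7, p4, p5) → 23.4836
  f12: (p7, p4, p9) → 30.7513
Σ area = 540.088

Euler characteristic 8−18+12 = 2 ✓

facets=12 area=540.088


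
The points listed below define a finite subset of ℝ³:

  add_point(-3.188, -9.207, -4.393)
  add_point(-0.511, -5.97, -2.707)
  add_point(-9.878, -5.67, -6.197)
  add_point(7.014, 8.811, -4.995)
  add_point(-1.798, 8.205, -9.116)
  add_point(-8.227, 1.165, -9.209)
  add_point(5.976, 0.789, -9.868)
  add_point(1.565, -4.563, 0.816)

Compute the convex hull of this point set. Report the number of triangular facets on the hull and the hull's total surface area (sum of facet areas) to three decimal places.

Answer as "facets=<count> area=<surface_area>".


7 of the 8 inputs are extreme points: [0, 2, 3, 4, 5, 6, 7].

Triangle areas on the boundary:
  f1: (p6, p0, p2) → 56.3149
  f2: (p4, p6, p3) → 42.7484
  f3: (p7, p0, p2) → 30.4184
  f4: (p7, p4, p2) → 100.8314
  f5: (p7, p4, p3) → 74.1381
  f6: (p7, p6, p3) → 60.0999
  f7: (p7, p6, p0) → 53.5496
  f8: (p5, p6, p2) → 53.1858
  f9: (p5, p4, p2) → 21.8086
  f10: (p5, p4, p6) → 51.3302
Σ area = 544.425

Euler characteristic 7−15+10 = 2 ✓

facets=10 area=544.425


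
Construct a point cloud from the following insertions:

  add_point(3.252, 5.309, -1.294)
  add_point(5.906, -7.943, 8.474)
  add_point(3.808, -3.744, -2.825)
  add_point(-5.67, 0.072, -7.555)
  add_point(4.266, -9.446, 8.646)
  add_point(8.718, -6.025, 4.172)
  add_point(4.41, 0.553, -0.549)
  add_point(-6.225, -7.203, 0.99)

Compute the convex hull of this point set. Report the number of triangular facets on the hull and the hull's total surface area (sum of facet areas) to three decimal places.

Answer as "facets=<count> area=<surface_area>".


facets=10 area=465.073

Points on the hull: [0, 1, 2, 3, 4, 5, 7] (7 of 8).

Area of each hull facet:
  f1: (p3, p0, p7) → 67.7352
  f2: (p4, p0, p7) → 100.9937
  f3: (p2, p3, p7) → 54.8763
  f4: (p2, p4, p7) → 66.0084
  f5: (p2, p4, p5) → 30.5634
  f6: (p2, p0, p5) → 40.1929
  f7: (p2, p3, p0) → 49.1545
  f8: (p1, p0, p5) → 34.5361
  f9: (p1, p4, p5) → 4.5278
  f10: (p1, p4, p0) → 16.4841
Σ area = 465.073

Euler characteristic 7−15+10 = 2 ✓


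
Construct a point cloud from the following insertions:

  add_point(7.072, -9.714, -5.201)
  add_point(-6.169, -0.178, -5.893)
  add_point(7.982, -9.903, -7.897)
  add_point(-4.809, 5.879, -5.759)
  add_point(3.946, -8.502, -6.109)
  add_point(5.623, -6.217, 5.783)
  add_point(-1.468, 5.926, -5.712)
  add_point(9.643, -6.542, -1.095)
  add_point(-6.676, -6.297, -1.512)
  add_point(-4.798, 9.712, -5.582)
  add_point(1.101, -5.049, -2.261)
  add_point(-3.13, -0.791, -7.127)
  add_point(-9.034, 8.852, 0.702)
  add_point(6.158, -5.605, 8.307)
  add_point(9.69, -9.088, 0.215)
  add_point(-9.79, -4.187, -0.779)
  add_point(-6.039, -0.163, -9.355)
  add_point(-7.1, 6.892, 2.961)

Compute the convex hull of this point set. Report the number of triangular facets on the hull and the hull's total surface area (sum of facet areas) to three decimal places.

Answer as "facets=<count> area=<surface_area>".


facets=20 area=904.141

Points on the hull: [0, 2, 6, 7, 8, 9, 12, 13, 14, 15, 16, 17] (12 of 18).

Facet areas (half cross-product norm):
  f1: (p17, p13, p15) → 106.1243
  f2: (p17, p13, p9) → 84.4847
  f3: (p8, p13, p15) → 26.7481
  f4: (p8, p13, p14) → 74.5522
  f5: (p16, p2, p9) → 83.5016
  f6: (p16, p8, p15) → 18.9394
  f7: (p16, p8, p2) → 79.6076
  f8: (p7, p2, p14) → 11.1185
  f9: (p7, p13, p14) → 13.5674
  f10: (p7, p13, p9) → 111.1766
  f11: (p12, p17, p15) → 20.9834
  f12: (p12, p17, p9) → 13.0269
  f13: (p12, p16, p15) → 63.4849
  f14: (p12, p16, p9) → 40.2839
  f15: (p0, p2, p14) → 6.0261
  f16: (p0, p8, p14) → 43.7209
  f17: (p0, p8, p2) → 17.3851
  f18: (p6, p2, p9) → 9.5121
  f19: (p6, p7, p9) → 12.7281
  f20: (p6, p7, p2) → 67.1693
Σ area = 904.141

Check V−E+F: 12 − 30 + 20 = 2.


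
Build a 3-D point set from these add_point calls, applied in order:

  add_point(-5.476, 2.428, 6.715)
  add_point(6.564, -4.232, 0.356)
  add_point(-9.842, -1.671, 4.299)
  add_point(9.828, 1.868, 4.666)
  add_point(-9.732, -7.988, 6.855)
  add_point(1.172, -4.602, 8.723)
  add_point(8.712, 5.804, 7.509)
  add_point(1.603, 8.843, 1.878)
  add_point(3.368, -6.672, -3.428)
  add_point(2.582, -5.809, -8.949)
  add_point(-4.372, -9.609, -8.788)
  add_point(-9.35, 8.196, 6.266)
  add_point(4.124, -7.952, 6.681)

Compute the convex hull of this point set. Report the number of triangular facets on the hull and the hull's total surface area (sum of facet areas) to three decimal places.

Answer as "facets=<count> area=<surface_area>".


facets=20 area=1045.095

12 of the 13 inputs are extreme points: [1, 2, 3, 4, 5, 6, 7, 8, 9, 10, 11, 12].

Per-facet area ½‖(b−a)×(c−a)‖:
  f1: (p11, p10, p2) → 64.2872
  f2: (p11, p7, p10) → 129.8853
  f3: (p9, p7, p3) → 93.3936
  f4: (p9, p7, p10) → 68.3574
  f5: (p6, p7, p3) → 23.7460
  f6: (p6, p11, p7) → 50.3841
  f7: (p6, p12, p3) → 25.4779
  f8: (p4, p11, p2) → 18.9464
  f9: (p4, p10, p2) → 54.7106
  f10: (p4, p12, p10) → 108.5020
  f11: (p1, p12, p3) → 31.4699
  f12: (p1, p9, p3) → 27.5558
  f13: (p8, p12, p10) → 41.7954
  f14: (p8, p9, p10) → 22.3544
  f15: (p8, p1, p12) → 21.0547
  f16: (p8, p1, p9) → 11.3713
  f17: (p5, p6, p11) → 104.2973
  f18: (p5, p4, p11) → 89.1297
  f19: (p5, p6, p12) → 31.2807
  f20: (p5, p4, p12) → 27.0954
Σ area = 1045.095

Check V−E+F: 12 − 30 + 20 = 2.


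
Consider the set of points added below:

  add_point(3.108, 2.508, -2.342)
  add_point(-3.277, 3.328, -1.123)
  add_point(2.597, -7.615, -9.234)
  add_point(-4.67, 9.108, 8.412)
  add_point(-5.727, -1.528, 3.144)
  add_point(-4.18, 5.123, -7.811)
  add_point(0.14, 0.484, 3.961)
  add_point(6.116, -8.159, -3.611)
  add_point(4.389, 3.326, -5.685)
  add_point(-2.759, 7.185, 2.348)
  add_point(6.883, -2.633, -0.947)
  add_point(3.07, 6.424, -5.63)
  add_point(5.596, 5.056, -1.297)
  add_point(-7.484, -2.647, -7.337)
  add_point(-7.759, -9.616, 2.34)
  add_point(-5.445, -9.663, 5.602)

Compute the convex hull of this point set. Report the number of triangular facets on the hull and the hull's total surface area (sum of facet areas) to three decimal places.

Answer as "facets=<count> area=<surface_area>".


12 of the 16 inputs are extreme points: [2, 3, 5, 6, 7, 8, 10, 11, 12, 13, 14, 15].

Area of each hull facet:
  f1: (p15, p3, p14) → 37.6533
  f2: (p13, p2, p14) → 67.6423
  f3: (p13, p5, p2) → 48.1425
  f4: (p13, p3, p14) → 113.1594
  f5: (p13, p5, p3) → 69.8308
  f6: (p11, p5, p3) → 61.4661
  f7: (p11, p5, p2) → 53.7054
  f8: (p6, p3, p10) → 26.0446
  f9: (p6, p15, p10) → 51.5988
  f10: (p6, p15, p3) → 57.4670
  f11: (p7, p15, p10) → 45.7850
  f12: (p7, p2, p14) → 49.9461
  f13: (p7, p15, p14) → 29.6683
  f14: (p12, p3, p10) → 53.5730
  f15: (p12, p11, p3) → 37.8405
  f16: (p8, p11, p2) → 11.5127
  f17: (p8, p7, p2) → 37.3843
  f18: (p8, p7, p10) → 22.9927
  f19: (p8, p12, p10) → 18.2981
  f20: (p8, p12, p11) → 7.9490
Σ area = 901.660

Euler characteristic 12−30+20 = 2 ✓

facets=20 area=901.660


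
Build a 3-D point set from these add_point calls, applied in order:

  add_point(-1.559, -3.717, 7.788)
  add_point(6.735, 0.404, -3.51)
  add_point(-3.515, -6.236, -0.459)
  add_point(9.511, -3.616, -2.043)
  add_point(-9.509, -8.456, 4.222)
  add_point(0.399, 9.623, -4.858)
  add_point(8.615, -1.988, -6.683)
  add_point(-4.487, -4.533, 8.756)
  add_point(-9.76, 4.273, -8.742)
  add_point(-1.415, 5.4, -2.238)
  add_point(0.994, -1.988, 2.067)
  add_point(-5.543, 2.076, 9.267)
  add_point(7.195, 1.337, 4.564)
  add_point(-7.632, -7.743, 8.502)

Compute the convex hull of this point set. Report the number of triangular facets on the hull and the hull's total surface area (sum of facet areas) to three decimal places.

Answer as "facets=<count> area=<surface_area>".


Points on the hull: [0, 2, 3, 4, 5, 6, 7, 8, 11, 12, 13] (11 of 14).

Facet areas (half cross-product norm):
  f1: (p11, p4, p8) → 106.8174
  f2: (p5, p11, p8) → 100.9473
  f3: (p6, p5, p8) → 86.6158
  f4: (p13, p4, p3) → 48.3061
  f5: (p13, p11, p4) → 22.7151
  f6: (p12, p5, p11) → 93.9582
  f7: (p12, p6, p3) → 18.8180
  f8: (p12, p6, p5) → 76.9566
  f9: (p2, p4, p3) → 26.9320
  f10: (p2, p6, p3) → 33.4409
  f11: (p2, p4, p8) → 57.1791
  f12: (p2, p6, p8) → 104.9361
  f13: (p7, p13, p11) → 12.1239
  f14: (p0, p7, p13) → 4.2432
  f15: (p0, p13, p3) → 39.2939
  f16: (p0, p12, p3) → 44.7372
  f17: (p0, p12, p11) → 37.7598
  f18: (p0, p7, p11) → 10.6680
Σ area = 926.448

Euler: V−E+F = 11−27+18 = 2.

facets=18 area=926.448


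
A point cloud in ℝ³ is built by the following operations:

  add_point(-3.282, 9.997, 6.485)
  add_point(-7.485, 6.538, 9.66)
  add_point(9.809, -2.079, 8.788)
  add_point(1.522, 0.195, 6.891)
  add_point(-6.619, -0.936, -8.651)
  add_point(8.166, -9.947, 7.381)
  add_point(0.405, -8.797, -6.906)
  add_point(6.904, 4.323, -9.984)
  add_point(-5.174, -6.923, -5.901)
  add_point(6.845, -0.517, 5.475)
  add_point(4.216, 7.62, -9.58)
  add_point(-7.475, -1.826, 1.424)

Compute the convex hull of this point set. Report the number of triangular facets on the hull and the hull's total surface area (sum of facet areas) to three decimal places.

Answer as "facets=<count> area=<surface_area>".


Points on the hull: [0, 1, 2, 4, 5, 6, 7, 8, 10, 11] (10 of 12).

Area of each hull facet:
  f1: (p5, p2, p1) → 76.2556
  f2: (p7, p5, p2) → 81.2195
  f3: (p0, p2, p1) → 56.5059
  f4: (p11, p5, p1) → 108.7701
  f5: (p11, p8, p5) → 84.0436
  f6: (p6, p7, p5) → 121.8560
  f7: (p6, p8, p5) → 46.1075
  f8: (p10, p7, p2) → 41.4775
  f9: (p10, p0, p2) → 154.2015
  f10: (p4, p10, p7) → 29.5561
  f11: (p4, p6, p7) → 73.4963
  f12: (p4, p6, p8) → 18.3639
  f13: (p4, p11, p8) → 30.3160
  f14: (p4, p11, p1) → 46.0699
  f15: (p4, p0, p1) → 59.7330
  f16: (p4, p10, p0) → 117.8032
Σ area = 1145.776

Check V−E+F: 10 − 24 + 16 = 2.

facets=16 area=1145.776


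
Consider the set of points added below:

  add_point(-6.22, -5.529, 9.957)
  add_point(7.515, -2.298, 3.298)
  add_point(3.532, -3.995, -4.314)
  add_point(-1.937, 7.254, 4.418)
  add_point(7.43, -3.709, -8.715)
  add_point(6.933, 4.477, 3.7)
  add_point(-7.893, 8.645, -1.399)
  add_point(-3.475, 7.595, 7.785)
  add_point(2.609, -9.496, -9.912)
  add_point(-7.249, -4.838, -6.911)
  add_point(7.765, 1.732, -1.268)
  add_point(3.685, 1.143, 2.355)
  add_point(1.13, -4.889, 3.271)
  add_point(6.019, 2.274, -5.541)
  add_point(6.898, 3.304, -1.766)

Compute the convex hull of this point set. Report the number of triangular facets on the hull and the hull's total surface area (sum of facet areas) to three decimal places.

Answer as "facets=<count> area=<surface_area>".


facets=20 area=973.515

Hull vertices (12/15): indices [0, 1, 3, 4, 5, 6, 7, 8, 9, 10, 13, 14].

Facet areas (half cross-product norm):
  f1: (p7, p0, p6) → 68.7368
  f2: (p9, p0, p6) → 116.1095
  f3: (p9, p0, p8) → 93.8014
  f4: (p1, p0, p8) → 123.4345
  f5: (p4, p13, p10) → 15.5895
  f6: (p4, p1, p10) → 27.4799
  f7: (p4, p1, p8) → 44.6741
  f8: (p4, p13, p6) → 41.8363
  f9: (p4, p9, p6) → 108.1115
  f10: (p4, p9, p8) → 42.2788
  f11: (p14, p13, p10) → 3.7007
  f12: (p14, p13, p6) → 31.3942
  f13: (p5, p7, p0) → 78.8123
  f14: (p5, p1, p0) → 52.8432
  f15: (p5, p1, p10) → 16.4519
  f16: (p5, p14, p10) → 5.1878
  f17: (p5, p14, p6) → 43.7986
  f18: (p3, p7, p6) → 14.8785
  f19: (p3, p5, p6) → 29.2988
  f20: (p3, p5, p7) → 15.0968
Σ area = 973.515

Check V−E+F: 12 − 30 + 20 = 2.


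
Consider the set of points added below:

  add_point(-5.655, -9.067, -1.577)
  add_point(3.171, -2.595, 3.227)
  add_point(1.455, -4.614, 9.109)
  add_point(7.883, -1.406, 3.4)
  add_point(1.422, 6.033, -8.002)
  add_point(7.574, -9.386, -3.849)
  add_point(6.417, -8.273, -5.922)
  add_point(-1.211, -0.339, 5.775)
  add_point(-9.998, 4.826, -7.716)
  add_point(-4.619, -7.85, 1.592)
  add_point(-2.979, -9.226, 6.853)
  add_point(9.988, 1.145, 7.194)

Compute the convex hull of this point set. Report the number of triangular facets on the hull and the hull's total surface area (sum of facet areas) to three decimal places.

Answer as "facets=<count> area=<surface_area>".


Hull vertices (9/12): indices [0, 2, 4, 5, 6, 7, 8, 10, 11].

Per-facet area ½‖(b−a)×(c−a)‖:
  f1: (p2, p5, p11) → 75.0965
  f2: (p4, p11, p8) → 94.3876
  f3: (p7, p11, p8) → 79.0364
  f4: (p7, p2, p11) → 31.3599
  f5: (p10, p2, p5) → 49.7922
  f6: (p10, p0, p5) → 58.8233
  f7: (p10, p7, p2) → 20.4911
  f8: (p10, p0, p8) → 61.7001
  f9: (p10, p7, p8) → 73.8051
  f10: (p6, p5, p11) → 19.0122
  f11: (p6, p4, p11) → 118.2651
  f12: (p6, p4, p8) → 85.6361
  f13: (p6, p0, p8) → 101.2693
  f14: (p6, p0, p5) → 16.7286
Σ area = 885.404

Euler characteristic 9−21+14 = 2 ✓

facets=14 area=885.404


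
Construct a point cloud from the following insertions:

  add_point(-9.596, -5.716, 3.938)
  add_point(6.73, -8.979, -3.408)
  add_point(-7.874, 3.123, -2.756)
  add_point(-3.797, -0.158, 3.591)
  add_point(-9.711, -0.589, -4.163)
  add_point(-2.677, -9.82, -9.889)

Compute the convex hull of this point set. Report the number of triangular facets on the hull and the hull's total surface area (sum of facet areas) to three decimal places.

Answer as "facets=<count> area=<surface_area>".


6 of the 6 inputs are extreme points: [0, 1, 2, 3, 4, 5].

Triangle areas on the boundary:
  f1: (p0, p5, p4) → 62.0327
  f2: (p0, p5, p1) → 90.5430
  f3: (p3, p0, p1) → 61.5440
  f4: (p2, p5, p4) → 24.1865
  f5: (p2, p5, p1) → 89.6251
  f6: (p2, p3, p1) → 61.9007
  f7: (p2, p0, p4) → 20.6382
  f8: (p2, p3, p0) → 33.0304
Σ area = 443.501

Euler: V−E+F = 6−12+8 = 2.

facets=8 area=443.501


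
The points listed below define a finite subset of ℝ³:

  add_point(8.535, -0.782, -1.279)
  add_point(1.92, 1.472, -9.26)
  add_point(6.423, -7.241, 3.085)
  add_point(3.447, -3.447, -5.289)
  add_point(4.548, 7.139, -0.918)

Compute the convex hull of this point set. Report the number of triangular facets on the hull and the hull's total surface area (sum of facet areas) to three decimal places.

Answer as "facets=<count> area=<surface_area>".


facets=6 area=210.747

Points on the hull: [0, 1, 2, 3, 4] (5 of 5).

Area of each hull facet:
  f1: (p4, p0, p1) → 42.2927
  f2: (p4, p2, p1) → 75.3614
  f3: (p4, p2, p0) → 29.3384
  f4: (p3, p0, p1) → 22.1557
  f5: (p3, p2, p1) → 13.7998
  f6: (p3, p2, p0) → 27.7990
Σ area = 210.747

Euler characteristic 5−9+6 = 2 ✓


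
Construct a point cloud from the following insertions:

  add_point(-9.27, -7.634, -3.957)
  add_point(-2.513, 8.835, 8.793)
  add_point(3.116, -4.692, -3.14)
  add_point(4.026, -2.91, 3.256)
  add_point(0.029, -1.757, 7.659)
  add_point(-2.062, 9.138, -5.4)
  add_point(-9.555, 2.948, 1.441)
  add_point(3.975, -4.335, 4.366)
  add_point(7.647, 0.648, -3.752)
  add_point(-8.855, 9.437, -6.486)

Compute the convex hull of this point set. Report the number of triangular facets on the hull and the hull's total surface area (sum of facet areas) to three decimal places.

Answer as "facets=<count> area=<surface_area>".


Points on the hull: [0, 1, 2, 4, 5, 6, 7, 8, 9] (9 of 10).

Per-facet area ½‖(b−a)×(c−a)‖:
  f1: (p9, p0, p6) → 59.6403
  f2: (p9, p0, p8) → 144.7943
  f3: (p4, p0, p6) → 72.7928
  f4: (p7, p4, p0) → 45.2285
  f5: (p1, p7, p8) → 78.2161
  f6: (p1, p7, p4) → 23.8664
  f7: (p1, p9, p6) → 59.8998
  f8: (p1, p4, p6) → 58.7374
  f9: (p2, p0, p8) → 27.1766
  f10: (p2, p7, p8) → 26.5784
  f11: (p2, p7, p0) → 47.4124
  f12: (p5, p9, p8) → 27.7322
  f13: (p5, p1, p8) → 91.7058
  f14: (p5, p1, p9) → 48.5033
Σ area = 812.284

Euler characteristic 9−21+14 = 2 ✓

facets=14 area=812.284


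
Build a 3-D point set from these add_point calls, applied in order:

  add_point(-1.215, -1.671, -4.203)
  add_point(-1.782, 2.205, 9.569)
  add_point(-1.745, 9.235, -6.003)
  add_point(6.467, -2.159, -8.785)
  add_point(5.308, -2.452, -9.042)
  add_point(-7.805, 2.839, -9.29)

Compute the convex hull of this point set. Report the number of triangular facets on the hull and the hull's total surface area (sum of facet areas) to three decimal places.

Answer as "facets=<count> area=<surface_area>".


Hull vertices (6/6): indices [0, 1, 2, 3, 4, 5].

Facet areas (half cross-product norm):
  f1: (p2, p3, p5) → 65.3626
  f2: (p1, p2, p5) → 80.2801
  f3: (p1, p2, p3) → 120.9452
  f4: (p0, p1, p5) → 63.2319
  f5: (p4, p1, p3) → 12.4618
  f6: (p4, p0, p1) → 45.4585
  f7: (p4, p3, p5) → 5.2688
  f8: (p4, p0, p5) → 37.0436
Σ area = 430.052

Euler characteristic 6−12+8 = 2 ✓

facets=8 area=430.052


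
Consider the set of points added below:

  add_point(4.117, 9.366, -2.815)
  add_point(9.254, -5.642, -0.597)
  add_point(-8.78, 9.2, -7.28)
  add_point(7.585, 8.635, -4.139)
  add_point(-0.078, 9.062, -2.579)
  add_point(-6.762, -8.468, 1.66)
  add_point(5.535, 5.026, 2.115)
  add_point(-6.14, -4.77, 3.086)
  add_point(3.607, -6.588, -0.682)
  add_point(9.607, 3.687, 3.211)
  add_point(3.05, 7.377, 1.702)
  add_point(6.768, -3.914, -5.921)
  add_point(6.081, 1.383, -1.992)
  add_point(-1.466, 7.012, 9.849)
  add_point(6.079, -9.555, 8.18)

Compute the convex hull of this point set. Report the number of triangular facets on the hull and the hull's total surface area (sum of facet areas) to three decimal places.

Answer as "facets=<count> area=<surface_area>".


Points on the hull: [0, 1, 2, 3, 4, 5, 7, 8, 9, 11, 13, 14] (12 of 15).

Area of each hull facet:
  f1: (p13, p14, p9) → 96.1515
  f2: (p4, p13, p2) → 58.1762
  f3: (p7, p13, p2) → 119.5299
  f4: (p1, p14, p9) → 50.9773
  f5: (p3, p1, p9) → 44.9760
  f6: (p3, p1, p11) → 38.5615
  f7: (p3, p11, p2) → 105.7187
  f8: (p3, p13, p9) → 60.3747
  f9: (p5, p13, p14) → 121.3317
  f10: (p5, p7, p13) → 6.5678
  f11: (p5, p11, p2) → 149.0633
  f12: (p5, p7, p2) → 30.5830
  f13: (p0, p4, p13) → 26.2764
  f14: (p0, p3, p13) → 20.2316
  f15: (p0, p4, p2) → 11.0280
  f16: (p0, p3, p2) → 17.0990
  f17: (p8, p5, p14) → 52.1767
  f18: (p8, p5, p11) → 25.9273
  f19: (p8, p1, p14) → 27.0301
  f20: (p8, p1, p11) → 16.3151
Σ area = 1078.096

Check V−E+F: 12 − 30 + 20 = 2.

facets=20 area=1078.096


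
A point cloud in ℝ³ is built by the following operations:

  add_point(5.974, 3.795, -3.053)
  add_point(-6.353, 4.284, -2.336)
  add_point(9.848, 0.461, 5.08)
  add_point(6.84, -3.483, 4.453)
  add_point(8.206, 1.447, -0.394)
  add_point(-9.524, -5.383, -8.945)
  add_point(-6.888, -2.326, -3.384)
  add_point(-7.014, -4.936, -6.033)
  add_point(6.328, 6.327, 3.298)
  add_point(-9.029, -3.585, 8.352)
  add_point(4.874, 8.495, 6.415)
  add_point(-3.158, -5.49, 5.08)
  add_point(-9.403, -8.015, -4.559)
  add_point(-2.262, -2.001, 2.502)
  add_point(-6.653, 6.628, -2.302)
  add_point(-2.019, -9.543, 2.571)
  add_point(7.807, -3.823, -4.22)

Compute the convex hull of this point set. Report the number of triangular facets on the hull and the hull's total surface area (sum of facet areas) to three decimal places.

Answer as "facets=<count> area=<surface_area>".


Hull vertices (12/17): indices [0, 2, 3, 4, 5, 8, 9, 10, 12, 14, 15, 16].

Facet areas (half cross-product norm):
  f1: (p9, p10, p2) → 87.4544
  f2: (p12, p9, p5) → 26.7167
  f3: (p12, p15, p9) → 55.5163
  f4: (p3, p9, p2) → 33.8646
  f5: (p3, p15, p9) → 58.7166
  f6: (p14, p0, p5) → 90.8754
  f7: (p14, p0, p10) → 66.7091
  f8: (p14, p9, p5) → 100.6138
  f9: (p14, p9, p10) → 106.4138
  f10: (p8, p10, p2) → 12.9931
  f11: (p8, p0, p10) → 6.3482
  f12: (p16, p3, p2) → 21.7459
  f13: (p16, p0, p5) → 71.0578
  f14: (p16, p3, p15) → 47.3305
  f15: (p16, p12, p5) → 45.1696
  f16: (p16, p12, p15) → 68.2848
  f17: (p4, p8, p2) → 17.5098
  f18: (p4, p8, p0) → 13.0926
  f19: (p4, p16, p2) → 17.0494
  f20: (p4, p16, p0) → 13.6569
Σ area = 961.119

Euler characteristic 12−30+20 = 2 ✓

facets=20 area=961.119


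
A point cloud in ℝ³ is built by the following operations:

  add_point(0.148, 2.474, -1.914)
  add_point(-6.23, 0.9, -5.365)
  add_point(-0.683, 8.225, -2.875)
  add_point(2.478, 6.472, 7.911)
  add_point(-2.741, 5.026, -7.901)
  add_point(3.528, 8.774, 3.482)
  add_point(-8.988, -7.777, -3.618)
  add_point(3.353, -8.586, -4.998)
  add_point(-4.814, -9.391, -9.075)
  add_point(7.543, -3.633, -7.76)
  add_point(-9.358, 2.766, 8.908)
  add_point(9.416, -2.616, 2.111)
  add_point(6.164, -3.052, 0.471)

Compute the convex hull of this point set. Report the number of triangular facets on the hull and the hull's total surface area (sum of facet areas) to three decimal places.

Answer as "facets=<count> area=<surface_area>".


facets=18 area=969.390

11 of the 13 inputs are extreme points: [1, 2, 3, 4, 5, 6, 7, 8, 9, 10, 11].

Per-facet area ½‖(b−a)×(c−a)‖:
  f1: (p6, p11, p10) → 152.0994
  f2: (p3, p11, p10) → 75.0123
  f3: (p3, p5, p10) → 29.0868
  f4: (p3, p5, p11) → 32.1372
  f5: (p2, p5, p10) → 57.0154
  f6: (p2, p4, p10) → 47.7452
  f7: (p7, p6, p11) → 62.0809
  f8: (p7, p6, p8) → 31.9025
  f9: (p1, p4, p8) → 29.7690
  f10: (p1, p6, p8) → 32.5239
  f11: (p1, p4, p10) → 39.2988
  f12: (p1, p6, p10) → 67.7272
  f13: (p9, p2, p4) → 42.2715
  f14: (p9, p7, p11) → 34.8688
  f15: (p9, p5, p11) → 64.7275
  f16: (p9, p2, p5) → 58.2218
  f17: (p9, p4, p8) → 83.5387
  f18: (p9, p7, p8) → 29.3625
Σ area = 969.390

Check V−E+F: 11 − 27 + 18 = 2.


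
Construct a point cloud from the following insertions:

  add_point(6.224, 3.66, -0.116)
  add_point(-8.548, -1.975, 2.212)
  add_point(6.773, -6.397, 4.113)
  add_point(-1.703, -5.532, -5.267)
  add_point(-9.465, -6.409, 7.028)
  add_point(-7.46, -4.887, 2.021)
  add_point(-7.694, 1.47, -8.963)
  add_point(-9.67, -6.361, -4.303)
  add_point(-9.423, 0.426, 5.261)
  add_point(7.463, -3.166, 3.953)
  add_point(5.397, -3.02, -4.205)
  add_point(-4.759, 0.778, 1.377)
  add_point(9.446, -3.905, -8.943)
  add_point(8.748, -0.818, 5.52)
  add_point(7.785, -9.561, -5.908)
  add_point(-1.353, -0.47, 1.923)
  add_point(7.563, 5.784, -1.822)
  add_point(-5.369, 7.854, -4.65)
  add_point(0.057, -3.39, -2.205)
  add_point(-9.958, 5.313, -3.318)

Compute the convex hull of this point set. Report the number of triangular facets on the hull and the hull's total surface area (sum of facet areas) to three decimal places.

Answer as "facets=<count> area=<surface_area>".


Hull vertices (11/20): indices [2, 4, 6, 7, 8, 12, 13, 14, 16, 17, 19].

Facet areas (half cross-product norm):
  f1: (p7, p4, p19) → 66.1961
  f2: (p7, p6, p19) → 33.5404
  f3: (p16, p13, p12) → 60.1163
  f4: (p8, p4, p19) → 25.0840
  f5: (p8, p13, p4) → 64.1680
  f6: (p8, p16, p13) → 89.1796
  f7: (p2, p13, p4) → 48.1814
  f8: (p14, p6, p12) → 59.5416
  f9: (p14, p7, p6) → 82.6413
  f10: (p14, p13, p12) → 47.1022
  f11: (p14, p2, p13) → 28.4572
  f12: (p14, p7, p4) → 100.7082
  f13: (p14, p2, p4) → 84.0460
  f14: (p17, p6, p19) → 19.0377
  f15: (p17, p8, p19) → 24.5259
  f16: (p17, p8, p16) → 87.1891
  f17: (p17, p6, p12) → 72.2245
  f18: (p17, p16, p12) → 80.6278
Σ area = 1072.567

Euler: V−E+F = 11−27+18 = 2.

facets=18 area=1072.567


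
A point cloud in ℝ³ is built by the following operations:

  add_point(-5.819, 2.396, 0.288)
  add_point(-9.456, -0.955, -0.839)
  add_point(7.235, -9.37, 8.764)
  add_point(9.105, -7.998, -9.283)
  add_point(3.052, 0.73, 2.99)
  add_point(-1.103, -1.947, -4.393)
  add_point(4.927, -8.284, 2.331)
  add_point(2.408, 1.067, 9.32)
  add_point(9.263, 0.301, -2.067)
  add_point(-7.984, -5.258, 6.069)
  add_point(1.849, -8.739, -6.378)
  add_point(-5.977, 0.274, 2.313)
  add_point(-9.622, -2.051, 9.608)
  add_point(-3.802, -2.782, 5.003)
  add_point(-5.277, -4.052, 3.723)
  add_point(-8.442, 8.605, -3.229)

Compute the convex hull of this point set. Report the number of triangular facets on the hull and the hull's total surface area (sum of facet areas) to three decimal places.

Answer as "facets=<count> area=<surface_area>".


Hull vertices (9/16): indices [1, 2, 3, 7, 8, 9, 10, 12, 15].

Area of each hull facet:
  f1: (p3, p15, p8) → 103.7927
  f2: (p2, p3, p8) → 80.6173
  f3: (p7, p15, p12) → 100.7629
  f4: (p7, p15, p8) → 117.1656
  f5: (p7, p2, p12) → 70.3936
  f6: (p7, p2, p8) → 72.8756
  f7: (p1, p15, p12) → 48.8940
  f8: (p10, p3, p15) → 71.8402
  f9: (p10, p1, p15) → 68.9695
  f10: (p10, p2, p3) → 63.0793
  f11: (p9, p2, p12) → 37.7623
  f12: (p9, p10, p2) → 112.3069
  f13: (p9, p1, p12) → 20.4690
  f14: (p9, p10, p1) → 60.9188
Σ area = 1029.848

Euler characteristic 9−21+14 = 2 ✓

facets=14 area=1029.848


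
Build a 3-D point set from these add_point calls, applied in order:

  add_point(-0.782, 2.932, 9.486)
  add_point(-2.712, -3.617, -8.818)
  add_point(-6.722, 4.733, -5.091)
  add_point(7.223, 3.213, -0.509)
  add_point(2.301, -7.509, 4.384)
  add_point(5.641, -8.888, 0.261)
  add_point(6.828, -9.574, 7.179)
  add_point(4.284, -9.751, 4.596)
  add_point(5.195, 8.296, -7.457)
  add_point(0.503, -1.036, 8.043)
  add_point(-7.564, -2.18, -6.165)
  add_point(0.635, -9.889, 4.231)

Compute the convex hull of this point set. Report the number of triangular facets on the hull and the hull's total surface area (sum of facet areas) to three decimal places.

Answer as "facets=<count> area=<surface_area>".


Points on the hull: [0, 1, 2, 3, 5, 6, 7, 8, 10, 11] (10 of 12).

Facet areas (half cross-product norm):
  f1: (p0, p11, p10) → 102.9822
  f2: (p2, p0, p10) → 55.6689
  f3: (p1, p11, p10) → 42.1927
  f4: (p1, p2, p10) → 19.6548
  f5: (p5, p1, p11) → 43.3798
  f6: (p8, p1, p2) → 61.7666
  f7: (p8, p0, p3) → 49.6184
  f8: (p8, p2, p0) → 99.1804
  f9: (p8, p5, p3) → 43.7191
  f10: (p8, p5, p1) → 96.0283
  f11: (p6, p0, p11) → 47.5136
  f12: (p6, p5, p3) → 42.7179
  f13: (p6, p0, p3) → 85.9634
  f14: (p7, p5, p11) → 8.3028
  f15: (p7, p6, p11) → 4.2535
  f16: (p7, p6, p5) → 7.4837
Σ area = 810.426

Check V−E+F: 10 − 24 + 16 = 2.

facets=16 area=810.426


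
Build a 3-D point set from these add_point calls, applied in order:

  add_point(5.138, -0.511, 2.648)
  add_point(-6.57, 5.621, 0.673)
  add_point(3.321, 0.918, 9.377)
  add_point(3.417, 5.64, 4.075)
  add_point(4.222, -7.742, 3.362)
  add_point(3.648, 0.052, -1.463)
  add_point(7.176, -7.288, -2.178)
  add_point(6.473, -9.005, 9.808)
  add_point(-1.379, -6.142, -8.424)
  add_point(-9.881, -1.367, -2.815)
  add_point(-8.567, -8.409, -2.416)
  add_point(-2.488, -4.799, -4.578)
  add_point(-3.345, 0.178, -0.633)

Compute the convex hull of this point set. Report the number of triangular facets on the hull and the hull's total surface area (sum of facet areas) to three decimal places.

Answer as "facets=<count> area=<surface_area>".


Extreme-point indices: [0, 1, 2, 3, 5, 6, 7, 8, 9, 10] — 10 of 13 on the boundary.

Triangle areas on the boundary:
  f1: (p10, p7, p6) → 95.5897
  f2: (p8, p10, p9) → 34.2882
  f3: (p8, p10, p6) → 50.2222
  f4: (p2, p7, p3) → 27.7914
  f5: (p2, p10, p9) → 64.9128
  f6: (p2, p10, p7) → 96.6878
  f7: (p0, p3, p6) → 10.3736
  f8: (p0, p7, p6) → 46.1621
  f9: (p0, p7, p3) → 29.1447
  f10: (p1, p8, p9) → 46.0766
  f11: (p1, p2, p9) → 57.3776
  f12: (p1, p2, p3) → 36.4814
  f13: (p5, p3, p6) → 22.6024
  f14: (p5, p8, p6) → 40.0682
  f15: (p5, p1, p3) → 40.6782
  f16: (p5, p1, p8) → 62.6239
Σ area = 761.081

Check V−E+F: 10 − 24 + 16 = 2.

facets=16 area=761.081


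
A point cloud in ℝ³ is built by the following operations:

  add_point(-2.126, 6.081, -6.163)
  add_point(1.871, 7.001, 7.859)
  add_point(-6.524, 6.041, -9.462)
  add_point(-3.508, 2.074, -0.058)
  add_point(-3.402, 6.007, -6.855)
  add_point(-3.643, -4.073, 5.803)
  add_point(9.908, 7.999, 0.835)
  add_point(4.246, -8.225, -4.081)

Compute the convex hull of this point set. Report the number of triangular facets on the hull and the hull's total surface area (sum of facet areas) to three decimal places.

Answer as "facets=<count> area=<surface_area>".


Points on the hull: [1, 2, 5, 6, 7] (5 of 8).

Facet areas (half cross-product norm):
  f1: (p7, p6, p2) → 150.4776
  f2: (p1, p6, p2) → 99.8140
  f3: (p1, p7, p6) → 94.8345
  f4: (p5, p7, p2) → 115.6011
  f5: (p5, p1, p2) → 111.6334
  f6: (p5, p1, p7) → 82.6779
Σ area = 655.038

Euler: V−E+F = 5−9+6 = 2.

facets=6 area=655.038


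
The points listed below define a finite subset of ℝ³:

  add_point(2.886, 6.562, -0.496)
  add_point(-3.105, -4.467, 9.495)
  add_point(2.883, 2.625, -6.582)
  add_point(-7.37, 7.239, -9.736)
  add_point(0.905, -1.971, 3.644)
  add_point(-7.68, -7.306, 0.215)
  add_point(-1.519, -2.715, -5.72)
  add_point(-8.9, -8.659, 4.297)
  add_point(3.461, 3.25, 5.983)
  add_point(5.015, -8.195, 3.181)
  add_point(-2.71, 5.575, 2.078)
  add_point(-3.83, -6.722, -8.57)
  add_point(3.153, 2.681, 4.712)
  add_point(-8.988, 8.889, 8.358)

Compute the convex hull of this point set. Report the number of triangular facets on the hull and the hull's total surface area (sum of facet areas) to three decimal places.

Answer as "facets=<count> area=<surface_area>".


facets=16 area=1015.445

Points on the hull: [0, 1, 2, 3, 5, 7, 8, 9, 11, 13] (10 of 14).

Per-facet area ½‖(b−a)×(c−a)‖:
  f1: (p3, p7, p13) → 156.0668
  f2: (p11, p7, p9) → 87.5821
  f3: (p1, p7, p13) → 64.2184
  f4: (p1, p7, p9) → 48.3617
  f5: (p0, p3, p13) → 101.5083
  f6: (p5, p3, p7) → 25.1300
  f7: (p5, p11, p7) → 5.8200
  f8: (p5, p11, p3) → 69.3864
  f9: (p2, p11, p3) → 66.2856
  f10: (p2, p0, p3) → 42.3178
  f11: (p2, p11, p9) → 79.1225
  f12: (p2, p0, p9) → 52.7126
  f13: (p8, p0, p9) → 42.1291
  f14: (p8, p1, p9) → 53.8105
  f15: (p8, p0, p13) → 50.3545
  f16: (p8, p1, p13) → 70.6388
Σ area = 1015.445

Euler: V−E+F = 10−24+16 = 2.


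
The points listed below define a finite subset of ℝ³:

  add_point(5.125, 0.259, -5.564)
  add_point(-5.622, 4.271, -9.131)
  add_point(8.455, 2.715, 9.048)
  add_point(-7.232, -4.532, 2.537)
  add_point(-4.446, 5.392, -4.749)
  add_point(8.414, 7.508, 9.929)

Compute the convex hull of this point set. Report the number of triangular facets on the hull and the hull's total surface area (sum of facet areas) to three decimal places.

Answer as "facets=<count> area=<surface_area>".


facets=8 area=541.961

Points on the hull: [0, 1, 2, 3, 4, 5] (6 of 6).

Area of each hull facet:
  f1: (p5, p2, p3) → 40.3503
  f2: (p0, p2, p3) → 113.3150
  f3: (p0, p1, p3) → 83.1401
  f4: (p0, p5, p2) → 34.9178
  f5: (p0, p5, p1) → 100.0002
  f6: (p4, p1, p3) → 28.1643
  f7: (p4, p5, p3) → 121.3256
  f8: (p4, p5, p1) → 20.7483
Σ area = 541.961

Euler characteristic 6−12+8 = 2 ✓


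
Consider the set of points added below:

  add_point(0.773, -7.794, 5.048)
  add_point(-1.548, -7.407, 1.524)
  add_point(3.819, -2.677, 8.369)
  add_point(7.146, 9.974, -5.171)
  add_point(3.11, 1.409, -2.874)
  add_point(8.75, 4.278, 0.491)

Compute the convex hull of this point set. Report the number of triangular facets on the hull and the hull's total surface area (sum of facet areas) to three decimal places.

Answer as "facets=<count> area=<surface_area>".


facets=8 area=275.616

Points on the hull: [0, 1, 2, 3, 4, 5] (6 of 6).

Facet areas (half cross-product norm):
  f1: (p2, p3, p1) → 92.9012
  f2: (p2, p3, p5) → 28.3502
  f3: (p0, p5, p1) → 32.1216
  f4: (p0, p2, p1) → 11.7555
  f5: (p0, p2, p5) → 37.6398
  f6: (p4, p5, p1) → 34.4543
  f7: (p4, p3, p1) → 9.6402
  f8: (p4, p3, p5) → 28.7534
Σ area = 275.616

Euler: V−E+F = 6−12+8 = 2.


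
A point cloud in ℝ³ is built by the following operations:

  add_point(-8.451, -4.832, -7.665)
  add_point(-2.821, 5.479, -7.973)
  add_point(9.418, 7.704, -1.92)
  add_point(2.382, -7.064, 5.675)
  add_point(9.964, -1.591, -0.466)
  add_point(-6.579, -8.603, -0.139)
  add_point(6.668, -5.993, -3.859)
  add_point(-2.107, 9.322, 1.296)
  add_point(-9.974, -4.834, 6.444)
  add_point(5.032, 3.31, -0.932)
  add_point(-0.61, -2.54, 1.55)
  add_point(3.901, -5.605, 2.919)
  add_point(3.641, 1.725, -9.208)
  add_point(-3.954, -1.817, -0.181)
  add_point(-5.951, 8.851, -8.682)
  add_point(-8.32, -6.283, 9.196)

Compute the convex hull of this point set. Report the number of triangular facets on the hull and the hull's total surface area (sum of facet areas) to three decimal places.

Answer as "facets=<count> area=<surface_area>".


facets=18 area=1056.208

Hull vertices (11/16): indices [0, 2, 3, 4, 5, 6, 7, 8, 12, 14, 15].

Area of each hull facet:
  f1: (p14, p7, p8) → 90.6555
  f2: (p15, p7, p8) → 27.9016
  f3: (p2, p15, p7) → 106.1573
  f4: (p2, p12, p4) → 47.7141
  f5: (p2, p14, p7) → 64.3622
  f6: (p2, p14, p12) → 65.9680
  f7: (p5, p15, p8) → 14.2081
  f8: (p3, p2, p4) → 44.7676
  f9: (p3, p2, p15) → 91.2347
  f10: (p3, p5, p15) → 48.3347
  f11: (p0, p14, p12) → 74.9991
  f12: (p0, p14, p8) → 98.5396
  f13: (p0, p5, p8) → 32.7744
  f14: (p6, p3, p4) → 33.2706
  f15: (p6, p3, p5) → 56.1774
  f16: (p6, p0, p5) → 60.0323
  f17: (p6, p12, p4) → 31.7419
  f18: (p6, p0, p12) → 67.3693
Σ area = 1056.208

Euler: V−E+F = 11−27+18 = 2.


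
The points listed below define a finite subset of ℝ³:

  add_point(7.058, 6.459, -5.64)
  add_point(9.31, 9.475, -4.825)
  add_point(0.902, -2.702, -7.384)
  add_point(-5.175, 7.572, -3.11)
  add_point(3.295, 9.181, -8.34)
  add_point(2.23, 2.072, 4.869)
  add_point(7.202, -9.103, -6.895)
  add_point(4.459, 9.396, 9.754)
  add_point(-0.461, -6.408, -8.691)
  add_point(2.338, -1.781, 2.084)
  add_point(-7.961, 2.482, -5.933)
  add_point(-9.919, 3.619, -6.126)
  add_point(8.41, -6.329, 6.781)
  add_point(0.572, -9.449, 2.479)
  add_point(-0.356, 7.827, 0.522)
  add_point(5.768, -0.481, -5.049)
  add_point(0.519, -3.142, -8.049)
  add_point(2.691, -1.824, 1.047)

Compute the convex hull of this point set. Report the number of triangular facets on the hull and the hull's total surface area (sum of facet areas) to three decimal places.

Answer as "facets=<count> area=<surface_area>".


facets=14 area=1106.033

9 of the 18 inputs are extreme points: [1, 3, 4, 6, 7, 8, 11, 12, 13].

Facet areas (half cross-product norm):
  f1: (p7, p13, p11) → 180.1092
  f2: (p3, p7, p11) → 31.4042
  f3: (p4, p6, p1) → 64.3425
  f4: (p4, p3, p11) → 31.0466
  f5: (p4, p7, p1) → 52.4238
  f6: (p4, p3, p7) → 81.0938
  f7: (p8, p13, p11) → 81.2697
  f8: (p8, p6, p13) → 44.8350
  f9: (p8, p4, p11) → 94.5521
  f10: (p8, p4, p6) → 66.4180
  f11: (p12, p7, p13) → 76.5071
  f12: (p12, p6, p13) → 54.0158
  f13: (p12, p7, p1) → 122.8786
  f14: (p12, p6, p1) → 125.1366
Σ area = 1106.033

Check V−E+F: 9 − 21 + 14 = 2.
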